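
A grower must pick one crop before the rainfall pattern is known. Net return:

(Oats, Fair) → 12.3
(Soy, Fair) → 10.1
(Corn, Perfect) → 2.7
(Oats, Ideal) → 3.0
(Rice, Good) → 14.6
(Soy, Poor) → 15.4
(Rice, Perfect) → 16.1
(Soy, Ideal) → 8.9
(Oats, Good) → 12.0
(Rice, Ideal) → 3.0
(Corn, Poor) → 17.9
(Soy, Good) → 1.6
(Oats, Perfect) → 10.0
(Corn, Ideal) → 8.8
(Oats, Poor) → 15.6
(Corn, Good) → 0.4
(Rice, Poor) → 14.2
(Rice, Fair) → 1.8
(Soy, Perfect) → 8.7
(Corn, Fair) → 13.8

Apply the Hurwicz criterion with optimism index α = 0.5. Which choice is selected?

Oats

Rice: 0.5·16.1 + 0.5·1.8 = 8.95
Oats: 0.5·15.6 + 0.5·3.0 = 9.3
Corn: 0.5·17.9 + 0.5·0.4 = 9.15
Soy: 0.5·15.4 + 0.5·1.6 = 8.5
Highest Hurwicz score = 9.3 → Oats.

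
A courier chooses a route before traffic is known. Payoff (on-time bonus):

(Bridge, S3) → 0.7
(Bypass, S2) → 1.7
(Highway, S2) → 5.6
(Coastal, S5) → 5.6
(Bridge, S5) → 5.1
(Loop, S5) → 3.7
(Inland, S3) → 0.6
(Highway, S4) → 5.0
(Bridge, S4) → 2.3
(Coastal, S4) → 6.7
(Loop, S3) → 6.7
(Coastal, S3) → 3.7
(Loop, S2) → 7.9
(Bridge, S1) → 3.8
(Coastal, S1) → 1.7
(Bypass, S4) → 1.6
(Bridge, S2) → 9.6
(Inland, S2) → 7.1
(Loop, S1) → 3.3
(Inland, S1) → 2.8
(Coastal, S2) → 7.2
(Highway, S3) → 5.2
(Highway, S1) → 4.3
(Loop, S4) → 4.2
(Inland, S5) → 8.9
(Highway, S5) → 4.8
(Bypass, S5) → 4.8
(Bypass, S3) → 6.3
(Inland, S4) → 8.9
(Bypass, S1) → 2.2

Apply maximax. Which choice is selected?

Row maxima: Loop=7.9, Highway=5.6, Bypass=6.3, Bridge=9.6, Coastal=7.2, Inland=8.9
Best best-case = 9.6 → Bridge.

Bridge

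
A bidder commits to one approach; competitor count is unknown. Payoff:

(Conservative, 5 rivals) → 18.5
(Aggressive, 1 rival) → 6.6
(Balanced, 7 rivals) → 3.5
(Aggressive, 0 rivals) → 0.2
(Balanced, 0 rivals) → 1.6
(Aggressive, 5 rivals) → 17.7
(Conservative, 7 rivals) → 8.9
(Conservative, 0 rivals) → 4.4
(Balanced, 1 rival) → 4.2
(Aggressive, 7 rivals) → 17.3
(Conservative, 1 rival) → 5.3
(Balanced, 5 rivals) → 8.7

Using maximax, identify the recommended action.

Row maxima: Conservative=18.5, Balanced=8.7, Aggressive=17.7
Best best-case = 18.5 → Conservative.

Conservative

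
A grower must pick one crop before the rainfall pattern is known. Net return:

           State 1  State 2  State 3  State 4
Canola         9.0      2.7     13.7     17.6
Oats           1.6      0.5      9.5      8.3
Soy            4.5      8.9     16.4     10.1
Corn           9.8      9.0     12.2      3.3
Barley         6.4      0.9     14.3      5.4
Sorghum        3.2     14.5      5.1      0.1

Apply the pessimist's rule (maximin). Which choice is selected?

Soy

Row minima: Canola=2.7, Oats=0.5, Soy=4.5, Corn=3.3, Barley=0.9, Sorghum=0.1
Best worst-case = 4.5 → Soy.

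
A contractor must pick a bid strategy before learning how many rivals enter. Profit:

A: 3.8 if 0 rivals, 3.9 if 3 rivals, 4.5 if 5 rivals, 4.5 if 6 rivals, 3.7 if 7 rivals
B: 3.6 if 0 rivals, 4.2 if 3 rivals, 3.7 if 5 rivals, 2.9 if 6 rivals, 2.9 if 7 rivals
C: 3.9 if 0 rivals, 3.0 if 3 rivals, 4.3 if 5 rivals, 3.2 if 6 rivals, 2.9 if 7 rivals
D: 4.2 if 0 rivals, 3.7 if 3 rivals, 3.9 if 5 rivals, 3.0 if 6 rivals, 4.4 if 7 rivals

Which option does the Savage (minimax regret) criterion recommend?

A

Column bests: 0 rivals=4.2, 3 rivals=4.2, 5 rivals=4.5, 6 rivals=4.5, 7 rivals=4.4.
A regrets: 0.4, 0.3, 0.0, 0.0, 0.7 → max 0.7
B regrets: 0.6, 0.0, 0.8, 1.6, 1.5 → max 1.6
C regrets: 0.3, 1.2, 0.2, 1.3, 1.5 → max 1.5
D regrets: 0.0, 0.5, 0.6, 1.5, 0.0 → max 1.5
Smallest max regret = 0.7 → A.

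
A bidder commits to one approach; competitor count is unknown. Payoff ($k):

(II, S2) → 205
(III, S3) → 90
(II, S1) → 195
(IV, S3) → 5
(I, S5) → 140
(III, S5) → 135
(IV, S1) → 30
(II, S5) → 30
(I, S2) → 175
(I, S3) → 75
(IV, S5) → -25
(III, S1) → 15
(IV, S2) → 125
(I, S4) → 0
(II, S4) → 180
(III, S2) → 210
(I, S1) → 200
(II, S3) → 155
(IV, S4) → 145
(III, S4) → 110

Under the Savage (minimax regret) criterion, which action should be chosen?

II

Column bests: S1=200, S2=210, S3=155, S4=180, S5=140.
I regrets: 0, 35, 80, 180, 0 → max 180
II regrets: 5, 5, 0, 0, 110 → max 110
III regrets: 185, 0, 65, 70, 5 → max 185
IV regrets: 170, 85, 150, 35, 165 → max 170
Smallest max regret = 110 → II.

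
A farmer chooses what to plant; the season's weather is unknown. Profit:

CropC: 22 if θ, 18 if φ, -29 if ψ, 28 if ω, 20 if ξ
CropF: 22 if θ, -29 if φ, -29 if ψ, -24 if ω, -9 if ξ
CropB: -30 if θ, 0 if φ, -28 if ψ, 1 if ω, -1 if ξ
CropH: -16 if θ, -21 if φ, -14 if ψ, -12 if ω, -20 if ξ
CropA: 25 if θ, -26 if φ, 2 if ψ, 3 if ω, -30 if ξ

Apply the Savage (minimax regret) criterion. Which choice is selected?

CropC

Column bests: θ=25, φ=18, ψ=2, ω=28, ξ=20.
CropC regrets: 3, 0, 31, 0, 0 → max 31
CropF regrets: 3, 47, 31, 52, 29 → max 52
CropB regrets: 55, 18, 30, 27, 21 → max 55
CropH regrets: 41, 39, 16, 40, 40 → max 41
CropA regrets: 0, 44, 0, 25, 50 → max 50
Smallest max regret = 31 → CropC.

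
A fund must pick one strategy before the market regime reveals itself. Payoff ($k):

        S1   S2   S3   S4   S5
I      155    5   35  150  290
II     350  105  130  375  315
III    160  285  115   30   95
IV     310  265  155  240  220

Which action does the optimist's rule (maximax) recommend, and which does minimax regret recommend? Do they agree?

Row maxima: I=290, II=375, III=285, IV=310
Best best-case = 375 → II.
Column bests: S1=350, S2=285, S3=155, S4=375, S5=315.
I regrets: 195, 280, 120, 225, 25 → max 280
II regrets: 0, 180, 25, 0, 0 → max 180
III regrets: 190, 0, 40, 345, 220 → max 345
IV regrets: 40, 20, 0, 135, 95 → max 135
Smallest max regret = 135 → IV.

maximax → II; minimax regret → IV (disagree)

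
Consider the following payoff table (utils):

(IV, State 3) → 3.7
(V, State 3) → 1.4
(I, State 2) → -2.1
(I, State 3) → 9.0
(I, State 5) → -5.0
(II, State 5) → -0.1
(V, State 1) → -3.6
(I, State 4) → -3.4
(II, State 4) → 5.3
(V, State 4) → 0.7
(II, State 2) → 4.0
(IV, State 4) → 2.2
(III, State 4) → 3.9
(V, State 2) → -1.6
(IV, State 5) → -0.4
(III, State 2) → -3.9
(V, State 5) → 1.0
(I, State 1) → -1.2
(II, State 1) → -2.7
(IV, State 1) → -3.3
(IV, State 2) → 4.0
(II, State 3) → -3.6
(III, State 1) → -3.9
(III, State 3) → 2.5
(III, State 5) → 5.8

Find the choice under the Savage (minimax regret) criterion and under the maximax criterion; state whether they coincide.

minimax regret → IV; maximax → I (disagree)

Column bests: State 1=-1.2, State 2=4.0, State 3=9.0, State 4=5.3, State 5=5.8.
I regrets: 0.0, 6.1, 0.0, 8.7, 10.8 → max 10.8
II regrets: 1.5, 0.0, 12.6, 0.0, 5.9 → max 12.6
III regrets: 2.7, 7.9, 6.5, 1.4, 0.0 → max 7.9
IV regrets: 2.1, 0.0, 5.3, 3.1, 6.2 → max 6.2
V regrets: 2.4, 5.6, 7.6, 4.6, 4.8 → max 7.6
Smallest max regret = 6.2 → IV.
Row maxima: I=9.0, II=5.3, III=5.8, IV=4.0, V=1.4
Best best-case = 9.0 → I.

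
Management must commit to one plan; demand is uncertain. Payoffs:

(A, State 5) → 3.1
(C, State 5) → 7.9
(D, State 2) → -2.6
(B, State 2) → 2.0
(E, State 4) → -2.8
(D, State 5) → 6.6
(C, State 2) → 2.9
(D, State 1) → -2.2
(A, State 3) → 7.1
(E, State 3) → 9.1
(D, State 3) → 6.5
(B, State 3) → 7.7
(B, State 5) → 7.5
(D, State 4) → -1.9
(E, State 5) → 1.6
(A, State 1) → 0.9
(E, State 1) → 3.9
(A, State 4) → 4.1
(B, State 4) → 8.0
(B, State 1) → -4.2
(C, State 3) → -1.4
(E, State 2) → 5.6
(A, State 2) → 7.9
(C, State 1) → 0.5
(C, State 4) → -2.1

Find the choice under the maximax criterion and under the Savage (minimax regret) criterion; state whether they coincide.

Row maxima: A=7.9, B=8.0, C=7.9, D=6.6, E=9.1
Best best-case = 9.1 → E.
Column bests: State 1=3.9, State 2=7.9, State 3=9.1, State 4=8.0, State 5=7.9.
A regrets: 3.0, 0.0, 2.0, 3.9, 4.8 → max 4.8
B regrets: 8.1, 5.9, 1.4, 0.0, 0.4 → max 8.1
C regrets: 3.4, 5.0, 10.5, 10.1, 0.0 → max 10.5
D regrets: 6.1, 10.5, 2.6, 9.9, 1.3 → max 10.5
E regrets: 0.0, 2.3, 0.0, 10.8, 6.3 → max 10.8
Smallest max regret = 4.8 → A.

maximax → E; minimax regret → A (disagree)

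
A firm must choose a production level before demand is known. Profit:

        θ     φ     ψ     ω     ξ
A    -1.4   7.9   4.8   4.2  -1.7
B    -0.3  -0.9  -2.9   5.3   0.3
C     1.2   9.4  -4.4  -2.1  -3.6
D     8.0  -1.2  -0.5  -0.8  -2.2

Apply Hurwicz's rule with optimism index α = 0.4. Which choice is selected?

A: 0.4·7.9 + 0.6·(-1.7) = 2.14
B: 0.4·5.3 + 0.6·(-2.9) = 0.38
C: 0.4·9.4 + 0.6·(-4.4) = 1.12
D: 0.4·8.0 + 0.6·(-2.2) = 1.88
Highest Hurwicz score = 2.14 → A.

A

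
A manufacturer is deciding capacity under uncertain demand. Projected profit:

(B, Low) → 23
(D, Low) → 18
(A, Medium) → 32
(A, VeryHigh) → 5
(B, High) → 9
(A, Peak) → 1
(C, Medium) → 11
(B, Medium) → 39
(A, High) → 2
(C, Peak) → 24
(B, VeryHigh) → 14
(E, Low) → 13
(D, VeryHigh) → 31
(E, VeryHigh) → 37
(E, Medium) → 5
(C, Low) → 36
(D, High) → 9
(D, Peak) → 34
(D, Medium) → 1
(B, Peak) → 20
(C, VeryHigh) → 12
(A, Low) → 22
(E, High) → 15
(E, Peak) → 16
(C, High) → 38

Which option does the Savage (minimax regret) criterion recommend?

Column bests: Low=36, Medium=39, High=38, VeryHigh=37, Peak=34.
A regrets: 14, 7, 36, 32, 33 → max 36
B regrets: 13, 0, 29, 23, 14 → max 29
C regrets: 0, 28, 0, 25, 10 → max 28
D regrets: 18, 38, 29, 6, 0 → max 38
E regrets: 23, 34, 23, 0, 18 → max 34
Smallest max regret = 28 → C.

C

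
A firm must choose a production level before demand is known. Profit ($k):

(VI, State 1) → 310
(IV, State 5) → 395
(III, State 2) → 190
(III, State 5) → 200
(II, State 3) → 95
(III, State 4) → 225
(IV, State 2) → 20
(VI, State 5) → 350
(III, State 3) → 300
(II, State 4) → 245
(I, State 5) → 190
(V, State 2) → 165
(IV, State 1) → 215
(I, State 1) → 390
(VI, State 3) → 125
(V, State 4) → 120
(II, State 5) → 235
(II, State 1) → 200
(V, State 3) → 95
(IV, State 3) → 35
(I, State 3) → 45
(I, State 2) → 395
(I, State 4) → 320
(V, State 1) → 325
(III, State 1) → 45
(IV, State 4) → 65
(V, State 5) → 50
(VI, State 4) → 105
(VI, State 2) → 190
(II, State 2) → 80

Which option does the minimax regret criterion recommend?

VI

Column bests: State 1=390, State 2=395, State 3=300, State 4=320, State 5=395.
I regrets: 0, 0, 255, 0, 205 → max 255
II regrets: 190, 315, 205, 75, 160 → max 315
III regrets: 345, 205, 0, 95, 195 → max 345
IV regrets: 175, 375, 265, 255, 0 → max 375
V regrets: 65, 230, 205, 200, 345 → max 345
VI regrets: 80, 205, 175, 215, 45 → max 215
Smallest max regret = 215 → VI.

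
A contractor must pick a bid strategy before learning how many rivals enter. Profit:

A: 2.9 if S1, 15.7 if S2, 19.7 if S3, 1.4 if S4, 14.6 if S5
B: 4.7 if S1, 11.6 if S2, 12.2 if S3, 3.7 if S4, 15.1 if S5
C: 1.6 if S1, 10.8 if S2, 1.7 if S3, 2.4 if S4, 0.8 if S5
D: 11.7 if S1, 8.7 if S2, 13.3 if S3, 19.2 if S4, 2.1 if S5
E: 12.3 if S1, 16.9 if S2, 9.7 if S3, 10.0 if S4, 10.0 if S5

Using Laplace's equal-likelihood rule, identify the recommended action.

E

Row averages: A=10.86, B=9.46, C=3.46, D=11, E=11.78
Highest average = 11.78 → E.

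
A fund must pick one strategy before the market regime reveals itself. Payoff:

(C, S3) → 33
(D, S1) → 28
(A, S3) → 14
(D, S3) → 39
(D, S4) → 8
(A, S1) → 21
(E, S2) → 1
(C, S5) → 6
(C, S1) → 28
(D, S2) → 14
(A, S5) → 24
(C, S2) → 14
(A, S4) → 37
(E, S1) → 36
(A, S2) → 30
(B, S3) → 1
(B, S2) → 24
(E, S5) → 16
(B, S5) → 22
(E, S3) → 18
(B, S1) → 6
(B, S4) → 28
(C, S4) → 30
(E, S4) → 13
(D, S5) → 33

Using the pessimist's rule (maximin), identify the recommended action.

A

Row minima: A=14, B=1, C=6, D=8, E=1
Best worst-case = 14 → A.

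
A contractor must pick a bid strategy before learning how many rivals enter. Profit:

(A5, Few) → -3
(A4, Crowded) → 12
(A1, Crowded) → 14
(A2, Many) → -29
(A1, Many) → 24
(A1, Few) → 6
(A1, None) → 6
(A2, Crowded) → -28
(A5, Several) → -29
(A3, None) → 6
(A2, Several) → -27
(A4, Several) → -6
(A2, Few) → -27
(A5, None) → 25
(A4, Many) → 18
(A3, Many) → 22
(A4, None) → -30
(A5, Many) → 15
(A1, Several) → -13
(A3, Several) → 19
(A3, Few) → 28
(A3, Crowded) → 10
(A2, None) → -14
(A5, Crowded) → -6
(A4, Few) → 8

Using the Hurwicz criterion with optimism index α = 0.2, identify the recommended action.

A3

A1: 0.2·24 + 0.8·(-13) = -5.6
A2: 0.2·(-14) + 0.8·(-29) = -26
A3: 0.2·28 + 0.8·6 = 10.4
A4: 0.2·18 + 0.8·(-30) = -20.4
A5: 0.2·25 + 0.8·(-29) = -18.2
Highest Hurwicz score = 10.4 → A3.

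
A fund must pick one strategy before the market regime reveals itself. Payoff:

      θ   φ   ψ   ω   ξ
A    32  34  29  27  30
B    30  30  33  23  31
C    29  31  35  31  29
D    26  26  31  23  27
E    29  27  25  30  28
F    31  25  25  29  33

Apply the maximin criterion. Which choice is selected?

C

Row minima: A=27, B=23, C=29, D=23, E=25, F=25
Best worst-case = 29 → C.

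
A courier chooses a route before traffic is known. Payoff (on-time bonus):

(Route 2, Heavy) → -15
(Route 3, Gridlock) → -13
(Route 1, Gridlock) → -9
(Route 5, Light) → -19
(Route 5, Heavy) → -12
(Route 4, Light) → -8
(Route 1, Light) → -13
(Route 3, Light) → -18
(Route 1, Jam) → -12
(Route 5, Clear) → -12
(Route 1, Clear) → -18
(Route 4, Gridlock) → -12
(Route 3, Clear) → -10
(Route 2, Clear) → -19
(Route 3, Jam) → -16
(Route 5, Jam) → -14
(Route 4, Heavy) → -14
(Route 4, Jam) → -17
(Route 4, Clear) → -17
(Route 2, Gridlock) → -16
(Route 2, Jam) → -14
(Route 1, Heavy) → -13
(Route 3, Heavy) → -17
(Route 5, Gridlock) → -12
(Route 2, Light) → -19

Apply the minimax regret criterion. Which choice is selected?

Column bests: Clear=-10, Light=-8, Heavy=-12, Jam=-12, Gridlock=-9.
Route 1 regrets: 8, 5, 1, 0, 0 → max 8
Route 2 regrets: 9, 11, 3, 2, 7 → max 11
Route 3 regrets: 0, 10, 5, 4, 4 → max 10
Route 4 regrets: 7, 0, 2, 5, 3 → max 7
Route 5 regrets: 2, 11, 0, 2, 3 → max 11
Smallest max regret = 7 → Route 4.

Route 4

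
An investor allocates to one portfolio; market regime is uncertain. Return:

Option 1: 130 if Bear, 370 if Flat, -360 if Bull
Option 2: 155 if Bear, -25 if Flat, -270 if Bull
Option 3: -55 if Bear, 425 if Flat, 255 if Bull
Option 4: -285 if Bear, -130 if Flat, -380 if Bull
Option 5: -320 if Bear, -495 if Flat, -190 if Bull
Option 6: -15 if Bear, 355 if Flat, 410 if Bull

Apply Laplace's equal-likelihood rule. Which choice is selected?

Row averages: Option 1=140/3, Option 2=-140/3, Option 3=625/3, Option 4=-265, Option 5=-335, Option 6=250
Highest average = 250 → Option 6.

Option 6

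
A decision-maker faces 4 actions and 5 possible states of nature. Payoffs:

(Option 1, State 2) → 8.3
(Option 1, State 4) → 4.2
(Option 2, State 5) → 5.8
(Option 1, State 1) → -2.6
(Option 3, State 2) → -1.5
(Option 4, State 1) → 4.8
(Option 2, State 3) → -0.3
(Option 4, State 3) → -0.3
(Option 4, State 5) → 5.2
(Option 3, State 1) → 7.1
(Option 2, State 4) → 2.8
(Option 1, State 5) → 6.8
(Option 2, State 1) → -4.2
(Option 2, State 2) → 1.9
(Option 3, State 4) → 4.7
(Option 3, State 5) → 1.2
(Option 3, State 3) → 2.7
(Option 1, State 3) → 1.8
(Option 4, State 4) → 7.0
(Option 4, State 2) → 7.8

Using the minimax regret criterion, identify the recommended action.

Column bests: State 1=7.1, State 2=8.3, State 3=2.7, State 4=7.0, State 5=6.8.
Option 1 regrets: 9.7, 0.0, 0.9, 2.8, 0.0 → max 9.7
Option 2 regrets: 11.3, 6.4, 3.0, 4.2, 1.0 → max 11.3
Option 3 regrets: 0.0, 9.8, 0.0, 2.3, 5.6 → max 9.8
Option 4 regrets: 2.3, 0.5, 3.0, 0.0, 1.6 → max 3.0
Smallest max regret = 3.0 → Option 4.

Option 4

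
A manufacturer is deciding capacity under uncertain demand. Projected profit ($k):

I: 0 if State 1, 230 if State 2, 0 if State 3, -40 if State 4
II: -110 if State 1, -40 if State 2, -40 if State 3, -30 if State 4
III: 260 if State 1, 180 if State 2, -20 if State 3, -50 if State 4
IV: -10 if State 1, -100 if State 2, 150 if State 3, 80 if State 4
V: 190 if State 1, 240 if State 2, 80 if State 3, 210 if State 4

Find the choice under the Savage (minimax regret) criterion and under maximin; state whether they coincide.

minimax regret → V; maximin → V (agree)

Column bests: State 1=260, State 2=240, State 3=150, State 4=210.
I regrets: 260, 10, 150, 250 → max 260
II regrets: 370, 280, 190, 240 → max 370
III regrets: 0, 60, 170, 260 → max 260
IV regrets: 270, 340, 0, 130 → max 340
V regrets: 70, 0, 70, 0 → max 70
Smallest max regret = 70 → V.
Row minima: I=-40, II=-110, III=-50, IV=-100, V=80
Best worst-case = 80 → V.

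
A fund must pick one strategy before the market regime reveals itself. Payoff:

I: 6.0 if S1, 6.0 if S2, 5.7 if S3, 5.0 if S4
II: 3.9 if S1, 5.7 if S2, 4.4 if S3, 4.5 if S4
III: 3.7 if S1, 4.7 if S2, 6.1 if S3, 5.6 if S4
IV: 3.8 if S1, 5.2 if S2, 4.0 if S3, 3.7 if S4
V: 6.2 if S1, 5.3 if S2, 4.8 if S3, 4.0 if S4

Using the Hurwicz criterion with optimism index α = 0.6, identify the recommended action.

I: 0.6·6.0 + 0.4·5.0 = 5.6
II: 0.6·5.7 + 0.4·3.9 = 4.98
III: 0.6·6.1 + 0.4·3.7 = 5.14
IV: 0.6·5.2 + 0.4·3.7 = 4.6
V: 0.6·6.2 + 0.4·4.0 = 5.32
Highest Hurwicz score = 5.6 → I.

I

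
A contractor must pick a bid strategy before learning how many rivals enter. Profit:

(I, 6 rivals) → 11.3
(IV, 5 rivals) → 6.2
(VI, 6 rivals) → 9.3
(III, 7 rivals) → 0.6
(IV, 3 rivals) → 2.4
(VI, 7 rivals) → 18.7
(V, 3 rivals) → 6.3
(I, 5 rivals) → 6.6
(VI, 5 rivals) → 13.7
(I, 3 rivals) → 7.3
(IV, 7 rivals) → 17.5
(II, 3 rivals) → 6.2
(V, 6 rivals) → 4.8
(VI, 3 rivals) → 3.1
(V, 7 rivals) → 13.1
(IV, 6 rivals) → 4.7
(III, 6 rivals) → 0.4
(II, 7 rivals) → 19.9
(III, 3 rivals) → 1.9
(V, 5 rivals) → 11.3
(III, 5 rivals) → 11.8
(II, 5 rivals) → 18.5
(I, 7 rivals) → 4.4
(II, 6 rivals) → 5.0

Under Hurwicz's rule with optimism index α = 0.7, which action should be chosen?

II

I: 0.7·11.3 + 0.3·4.4 = 9.23
II: 0.7·19.9 + 0.3·5.0 = 15.43
III: 0.7·11.8 + 0.3·0.4 = 8.38
IV: 0.7·17.5 + 0.3·2.4 = 12.97
V: 0.7·13.1 + 0.3·4.8 = 10.61
VI: 0.7·18.7 + 0.3·3.1 = 14.02
Highest Hurwicz score = 15.43 → II.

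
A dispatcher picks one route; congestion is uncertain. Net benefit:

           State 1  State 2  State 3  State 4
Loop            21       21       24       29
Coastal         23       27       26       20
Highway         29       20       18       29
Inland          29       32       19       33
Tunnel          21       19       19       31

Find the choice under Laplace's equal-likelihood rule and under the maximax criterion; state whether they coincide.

Row averages: Loop=23.75, Coastal=24, Highway=24, Inland=28.25, Tunnel=22.5
Highest average = 28.25 → Inland.
Row maxima: Loop=29, Coastal=27, Highway=29, Inland=33, Tunnel=31
Best best-case = 33 → Inland.

laplace → Inland; maximax → Inland (agree)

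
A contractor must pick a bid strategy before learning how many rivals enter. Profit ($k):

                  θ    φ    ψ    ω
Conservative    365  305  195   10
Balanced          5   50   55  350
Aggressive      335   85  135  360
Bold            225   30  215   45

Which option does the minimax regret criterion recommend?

Column bests: θ=365, φ=305, ψ=215, ω=360.
Conservative regrets: 0, 0, 20, 350 → max 350
Balanced regrets: 360, 255, 160, 10 → max 360
Aggressive regrets: 30, 220, 80, 0 → max 220
Bold regrets: 140, 275, 0, 315 → max 315
Smallest max regret = 220 → Aggressive.

Aggressive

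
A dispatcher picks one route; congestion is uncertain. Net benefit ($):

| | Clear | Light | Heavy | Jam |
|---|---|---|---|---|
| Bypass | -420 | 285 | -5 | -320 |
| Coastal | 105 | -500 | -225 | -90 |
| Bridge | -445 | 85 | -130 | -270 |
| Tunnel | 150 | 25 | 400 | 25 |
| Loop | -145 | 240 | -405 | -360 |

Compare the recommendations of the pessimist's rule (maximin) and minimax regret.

Row minima: Bypass=-420, Coastal=-500, Bridge=-445, Tunnel=25, Loop=-405
Best worst-case = 25 → Tunnel.
Column bests: Clear=150, Light=285, Heavy=400, Jam=25.
Bypass regrets: 570, 0, 405, 345 → max 570
Coastal regrets: 45, 785, 625, 115 → max 785
Bridge regrets: 595, 200, 530, 295 → max 595
Tunnel regrets: 0, 260, 0, 0 → max 260
Loop regrets: 295, 45, 805, 385 → max 805
Smallest max regret = 260 → Tunnel.

maximin → Tunnel; minimax regret → Tunnel (agree)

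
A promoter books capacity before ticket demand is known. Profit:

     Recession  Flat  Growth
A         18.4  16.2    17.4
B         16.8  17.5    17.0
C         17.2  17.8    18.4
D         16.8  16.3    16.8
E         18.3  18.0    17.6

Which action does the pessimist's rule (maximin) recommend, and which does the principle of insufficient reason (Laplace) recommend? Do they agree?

maximin → E; laplace → E (agree)

Row minima: A=16.2, B=16.8, C=17.2, D=16.3, E=17.6
Best worst-case = 17.6 → E.
Row averages: A=52/3, B=17.1, C=17.8, D=499/30, E=539/30
Highest average = 539/30 → E.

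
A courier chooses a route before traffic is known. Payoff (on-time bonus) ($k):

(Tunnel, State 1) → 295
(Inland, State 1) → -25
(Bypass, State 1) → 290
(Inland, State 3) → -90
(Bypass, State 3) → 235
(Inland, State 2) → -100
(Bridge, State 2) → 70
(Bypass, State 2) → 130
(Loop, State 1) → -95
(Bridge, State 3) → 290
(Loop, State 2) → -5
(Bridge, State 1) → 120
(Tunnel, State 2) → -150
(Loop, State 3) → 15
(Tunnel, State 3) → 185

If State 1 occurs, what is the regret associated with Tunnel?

Best payoff under State 1 is 295.
Regret = 295 − 295 = 0.

0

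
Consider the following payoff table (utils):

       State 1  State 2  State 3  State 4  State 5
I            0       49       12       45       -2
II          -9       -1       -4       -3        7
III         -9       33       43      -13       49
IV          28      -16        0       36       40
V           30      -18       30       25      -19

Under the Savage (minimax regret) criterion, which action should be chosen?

Column bests: State 1=30, State 2=49, State 3=43, State 4=45, State 5=49.
I regrets: 30, 0, 31, 0, 51 → max 51
II regrets: 39, 50, 47, 48, 42 → max 50
III regrets: 39, 16, 0, 58, 0 → max 58
IV regrets: 2, 65, 43, 9, 9 → max 65
V regrets: 0, 67, 13, 20, 68 → max 68
Smallest max regret = 50 → II.

II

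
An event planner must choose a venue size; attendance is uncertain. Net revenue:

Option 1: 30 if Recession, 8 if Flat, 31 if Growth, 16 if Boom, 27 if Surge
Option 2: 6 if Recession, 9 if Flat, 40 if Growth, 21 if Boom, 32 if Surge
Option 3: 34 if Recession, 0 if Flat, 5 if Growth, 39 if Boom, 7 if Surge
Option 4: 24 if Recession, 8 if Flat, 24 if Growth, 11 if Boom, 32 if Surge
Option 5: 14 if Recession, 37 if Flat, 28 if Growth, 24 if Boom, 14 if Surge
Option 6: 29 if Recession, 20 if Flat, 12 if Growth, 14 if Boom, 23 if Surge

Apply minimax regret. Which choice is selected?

Option 5

Column bests: Recession=34, Flat=37, Growth=40, Boom=39, Surge=32.
Option 1 regrets: 4, 29, 9, 23, 5 → max 29
Option 2 regrets: 28, 28, 0, 18, 0 → max 28
Option 3 regrets: 0, 37, 35, 0, 25 → max 37
Option 4 regrets: 10, 29, 16, 28, 0 → max 29
Option 5 regrets: 20, 0, 12, 15, 18 → max 20
Option 6 regrets: 5, 17, 28, 25, 9 → max 28
Smallest max regret = 20 → Option 5.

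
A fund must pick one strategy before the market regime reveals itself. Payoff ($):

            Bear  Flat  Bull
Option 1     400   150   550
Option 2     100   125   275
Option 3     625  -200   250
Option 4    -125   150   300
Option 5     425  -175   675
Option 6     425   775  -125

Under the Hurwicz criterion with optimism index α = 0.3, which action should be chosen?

Option 1: 0.3·550 + 0.7·150 = 270
Option 2: 0.3·275 + 0.7·100 = 152.5
Option 3: 0.3·625 + 0.7·(-200) = 47.5
Option 4: 0.3·300 + 0.7·(-125) = 2.5
Option 5: 0.3·675 + 0.7·(-175) = 80
Option 6: 0.3·775 + 0.7·(-125) = 145
Highest Hurwicz score = 270 → Option 1.

Option 1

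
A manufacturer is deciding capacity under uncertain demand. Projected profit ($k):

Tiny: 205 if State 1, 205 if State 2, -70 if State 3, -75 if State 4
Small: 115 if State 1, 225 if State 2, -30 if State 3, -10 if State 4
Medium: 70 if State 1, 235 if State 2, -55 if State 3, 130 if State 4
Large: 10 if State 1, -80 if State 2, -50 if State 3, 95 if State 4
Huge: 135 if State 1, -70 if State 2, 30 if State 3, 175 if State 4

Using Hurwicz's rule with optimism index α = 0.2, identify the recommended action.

Tiny: 0.2·205 + 0.8·(-75) = -19
Small: 0.2·225 + 0.8·(-30) = 21
Medium: 0.2·235 + 0.8·(-55) = 3
Large: 0.2·95 + 0.8·(-80) = -45
Huge: 0.2·175 + 0.8·(-70) = -21
Highest Hurwicz score = 21 → Small.

Small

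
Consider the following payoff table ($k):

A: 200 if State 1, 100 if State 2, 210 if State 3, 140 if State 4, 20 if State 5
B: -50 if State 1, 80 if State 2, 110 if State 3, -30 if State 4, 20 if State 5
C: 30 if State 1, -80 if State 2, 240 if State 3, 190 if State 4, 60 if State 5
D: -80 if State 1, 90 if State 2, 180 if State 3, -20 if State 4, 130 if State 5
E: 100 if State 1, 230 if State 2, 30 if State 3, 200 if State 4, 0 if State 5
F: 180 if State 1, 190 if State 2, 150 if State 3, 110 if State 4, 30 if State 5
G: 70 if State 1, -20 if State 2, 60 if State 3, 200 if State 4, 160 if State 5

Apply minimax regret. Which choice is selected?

F

Column bests: State 1=200, State 2=230, State 3=240, State 4=200, State 5=160.
A regrets: 0, 130, 30, 60, 140 → max 140
B regrets: 250, 150, 130, 230, 140 → max 250
C regrets: 170, 310, 0, 10, 100 → max 310
D regrets: 280, 140, 60, 220, 30 → max 280
E regrets: 100, 0, 210, 0, 160 → max 210
F regrets: 20, 40, 90, 90, 130 → max 130
G regrets: 130, 250, 180, 0, 0 → max 250
Smallest max regret = 130 → F.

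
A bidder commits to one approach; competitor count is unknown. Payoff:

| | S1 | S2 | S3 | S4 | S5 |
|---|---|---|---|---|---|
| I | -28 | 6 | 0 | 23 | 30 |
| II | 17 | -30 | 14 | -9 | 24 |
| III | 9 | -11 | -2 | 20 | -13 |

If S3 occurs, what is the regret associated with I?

Best payoff under S3 is 14.
Regret = 14 − 0 = 14.

14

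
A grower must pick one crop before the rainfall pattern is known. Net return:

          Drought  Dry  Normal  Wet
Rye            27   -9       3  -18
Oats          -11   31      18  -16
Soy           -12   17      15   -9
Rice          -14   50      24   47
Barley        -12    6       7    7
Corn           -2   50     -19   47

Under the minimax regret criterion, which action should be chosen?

Rice

Column bests: Drought=27, Dry=50, Normal=24, Wet=47.
Rye regrets: 0, 59, 21, 65 → max 65
Oats regrets: 38, 19, 6, 63 → max 63
Soy regrets: 39, 33, 9, 56 → max 56
Rice regrets: 41, 0, 0, 0 → max 41
Barley regrets: 39, 44, 17, 40 → max 44
Corn regrets: 29, 0, 43, 0 → max 43
Smallest max regret = 41 → Rice.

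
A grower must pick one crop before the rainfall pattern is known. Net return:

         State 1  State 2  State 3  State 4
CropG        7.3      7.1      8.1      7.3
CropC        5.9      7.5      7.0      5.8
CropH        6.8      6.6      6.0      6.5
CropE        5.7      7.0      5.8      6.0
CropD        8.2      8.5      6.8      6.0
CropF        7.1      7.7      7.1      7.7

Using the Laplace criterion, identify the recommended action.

Row averages: CropG=7.45, CropC=6.55, CropH=6.475, CropE=6.125, CropD=7.375, CropF=7.4
Highest average = 7.45 → CropG.

CropG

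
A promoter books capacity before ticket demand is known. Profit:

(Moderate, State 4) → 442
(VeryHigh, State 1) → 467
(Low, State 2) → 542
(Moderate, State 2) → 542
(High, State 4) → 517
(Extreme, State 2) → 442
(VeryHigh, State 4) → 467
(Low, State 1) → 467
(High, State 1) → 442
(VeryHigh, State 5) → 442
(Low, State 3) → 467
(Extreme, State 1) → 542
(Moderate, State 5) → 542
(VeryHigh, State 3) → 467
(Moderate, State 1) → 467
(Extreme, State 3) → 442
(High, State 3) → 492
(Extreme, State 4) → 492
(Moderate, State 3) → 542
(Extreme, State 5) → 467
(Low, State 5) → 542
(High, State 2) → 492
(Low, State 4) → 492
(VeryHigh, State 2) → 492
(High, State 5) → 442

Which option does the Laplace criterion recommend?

Moderate

Row averages: Low=502, Moderate=507, High=477, VeryHigh=467, Extreme=477
Highest average = 507 → Moderate.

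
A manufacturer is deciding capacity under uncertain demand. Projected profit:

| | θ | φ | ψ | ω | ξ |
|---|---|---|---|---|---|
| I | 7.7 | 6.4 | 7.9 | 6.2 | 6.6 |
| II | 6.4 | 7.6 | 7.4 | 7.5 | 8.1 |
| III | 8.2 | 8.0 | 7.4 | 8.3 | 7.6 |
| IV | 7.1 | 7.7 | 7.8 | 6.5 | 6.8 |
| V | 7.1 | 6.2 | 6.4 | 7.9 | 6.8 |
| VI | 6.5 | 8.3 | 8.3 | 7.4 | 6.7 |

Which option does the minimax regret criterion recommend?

III

Column bests: θ=8.2, φ=8.3, ψ=8.3, ω=8.3, ξ=8.1.
I regrets: 0.5, 1.9, 0.4, 2.1, 1.5 → max 2.1
II regrets: 1.8, 0.7, 0.9, 0.8, 0.0 → max 1.8
III regrets: 0.0, 0.3, 0.9, 0.0, 0.5 → max 0.9
IV regrets: 1.1, 0.6, 0.5, 1.8, 1.3 → max 1.8
V regrets: 1.1, 2.1, 1.9, 0.4, 1.3 → max 2.1
VI regrets: 1.7, 0.0, 0.0, 0.9, 1.4 → max 1.7
Smallest max regret = 0.9 → III.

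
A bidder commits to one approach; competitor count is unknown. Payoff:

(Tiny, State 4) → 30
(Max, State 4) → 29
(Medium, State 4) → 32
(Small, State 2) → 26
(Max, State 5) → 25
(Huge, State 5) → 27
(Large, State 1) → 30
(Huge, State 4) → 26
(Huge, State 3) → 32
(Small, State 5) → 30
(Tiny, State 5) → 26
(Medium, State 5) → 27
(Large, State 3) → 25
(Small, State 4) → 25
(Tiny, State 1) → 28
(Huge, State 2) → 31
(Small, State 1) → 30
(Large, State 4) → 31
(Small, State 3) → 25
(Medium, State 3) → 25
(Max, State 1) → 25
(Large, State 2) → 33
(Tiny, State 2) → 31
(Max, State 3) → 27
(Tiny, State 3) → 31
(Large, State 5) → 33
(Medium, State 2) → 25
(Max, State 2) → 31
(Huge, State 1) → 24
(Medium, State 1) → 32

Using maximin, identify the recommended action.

Tiny

Row minima: Tiny=26, Small=25, Medium=25, Large=25, Huge=24, Max=25
Best worst-case = 26 → Tiny.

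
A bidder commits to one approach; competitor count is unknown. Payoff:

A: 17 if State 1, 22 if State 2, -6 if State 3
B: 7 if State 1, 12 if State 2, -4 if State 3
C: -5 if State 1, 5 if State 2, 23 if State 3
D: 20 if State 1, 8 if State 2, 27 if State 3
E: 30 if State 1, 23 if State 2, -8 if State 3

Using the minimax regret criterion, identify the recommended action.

Column bests: State 1=30, State 2=23, State 3=27.
A regrets: 13, 1, 33 → max 33
B regrets: 23, 11, 31 → max 31
C regrets: 35, 18, 4 → max 35
D regrets: 10, 15, 0 → max 15
E regrets: 0, 0, 35 → max 35
Smallest max regret = 15 → D.

D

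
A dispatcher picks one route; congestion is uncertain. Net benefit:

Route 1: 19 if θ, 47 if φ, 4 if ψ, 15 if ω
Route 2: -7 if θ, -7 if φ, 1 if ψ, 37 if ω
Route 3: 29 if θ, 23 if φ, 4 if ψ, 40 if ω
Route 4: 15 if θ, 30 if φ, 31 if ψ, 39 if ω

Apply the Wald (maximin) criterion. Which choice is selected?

Row minima: Route 1=4, Route 2=-7, Route 3=4, Route 4=15
Best worst-case = 15 → Route 4.

Route 4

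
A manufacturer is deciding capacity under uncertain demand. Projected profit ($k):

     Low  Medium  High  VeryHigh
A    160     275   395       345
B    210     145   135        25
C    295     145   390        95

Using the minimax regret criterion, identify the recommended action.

Column bests: Low=295, Medium=275, High=395, VeryHigh=345.
A regrets: 135, 0, 0, 0 → max 135
B regrets: 85, 130, 260, 320 → max 320
C regrets: 0, 130, 5, 250 → max 250
Smallest max regret = 135 → A.

A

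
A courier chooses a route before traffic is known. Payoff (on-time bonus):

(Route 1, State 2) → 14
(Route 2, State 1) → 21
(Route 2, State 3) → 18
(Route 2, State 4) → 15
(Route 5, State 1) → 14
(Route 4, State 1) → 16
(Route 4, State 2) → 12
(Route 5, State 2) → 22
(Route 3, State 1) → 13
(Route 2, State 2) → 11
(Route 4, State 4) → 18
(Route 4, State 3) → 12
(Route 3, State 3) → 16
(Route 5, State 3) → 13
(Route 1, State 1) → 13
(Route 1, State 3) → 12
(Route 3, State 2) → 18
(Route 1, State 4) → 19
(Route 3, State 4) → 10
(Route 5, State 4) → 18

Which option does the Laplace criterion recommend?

Row averages: Route 1=14.5, Route 2=16.25, Route 3=14.25, Route 4=14.5, Route 5=16.75
Highest average = 16.75 → Route 5.

Route 5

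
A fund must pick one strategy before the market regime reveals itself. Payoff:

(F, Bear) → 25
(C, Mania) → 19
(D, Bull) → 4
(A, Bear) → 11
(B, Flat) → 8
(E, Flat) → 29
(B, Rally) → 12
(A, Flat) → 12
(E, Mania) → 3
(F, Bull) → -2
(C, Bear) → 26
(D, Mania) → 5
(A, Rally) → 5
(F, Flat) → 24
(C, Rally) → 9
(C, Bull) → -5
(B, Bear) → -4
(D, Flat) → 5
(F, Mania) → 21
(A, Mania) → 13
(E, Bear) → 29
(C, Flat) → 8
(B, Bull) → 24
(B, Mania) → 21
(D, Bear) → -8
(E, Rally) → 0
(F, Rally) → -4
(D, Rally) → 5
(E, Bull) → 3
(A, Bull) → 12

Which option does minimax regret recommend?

A

Column bests: Bear=29, Flat=29, Bull=24, Rally=12, Mania=21.
A regrets: 18, 17, 12, 7, 8 → max 18
B regrets: 33, 21, 0, 0, 0 → max 33
C regrets: 3, 21, 29, 3, 2 → max 29
D regrets: 37, 24, 20, 7, 16 → max 37
E regrets: 0, 0, 21, 12, 18 → max 21
F regrets: 4, 5, 26, 16, 0 → max 26
Smallest max regret = 18 → A.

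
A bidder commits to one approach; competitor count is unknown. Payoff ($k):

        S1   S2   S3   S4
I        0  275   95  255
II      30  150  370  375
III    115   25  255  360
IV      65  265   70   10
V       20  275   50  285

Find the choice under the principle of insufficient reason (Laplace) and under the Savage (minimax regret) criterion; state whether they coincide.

laplace → II; minimax regret → II (agree)

Row averages: I=156.25, II=231.25, III=188.75, IV=102.5, V=157.5
Highest average = 231.25 → II.
Column bests: S1=115, S2=275, S3=370, S4=375.
I regrets: 115, 0, 275, 120 → max 275
II regrets: 85, 125, 0, 0 → max 125
III regrets: 0, 250, 115, 15 → max 250
IV regrets: 50, 10, 300, 365 → max 365
V regrets: 95, 0, 320, 90 → max 320
Smallest max regret = 125 → II.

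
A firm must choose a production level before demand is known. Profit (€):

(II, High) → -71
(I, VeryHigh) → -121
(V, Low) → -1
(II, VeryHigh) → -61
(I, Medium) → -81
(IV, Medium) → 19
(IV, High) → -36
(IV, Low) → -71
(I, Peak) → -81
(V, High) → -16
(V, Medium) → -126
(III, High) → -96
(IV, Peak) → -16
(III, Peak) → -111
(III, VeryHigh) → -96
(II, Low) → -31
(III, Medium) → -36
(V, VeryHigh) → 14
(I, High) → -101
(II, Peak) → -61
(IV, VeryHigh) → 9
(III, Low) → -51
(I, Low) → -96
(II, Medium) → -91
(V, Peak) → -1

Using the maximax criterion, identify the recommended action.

IV

Row maxima: I=-81, II=-31, III=-36, IV=19, V=14
Best best-case = 19 → IV.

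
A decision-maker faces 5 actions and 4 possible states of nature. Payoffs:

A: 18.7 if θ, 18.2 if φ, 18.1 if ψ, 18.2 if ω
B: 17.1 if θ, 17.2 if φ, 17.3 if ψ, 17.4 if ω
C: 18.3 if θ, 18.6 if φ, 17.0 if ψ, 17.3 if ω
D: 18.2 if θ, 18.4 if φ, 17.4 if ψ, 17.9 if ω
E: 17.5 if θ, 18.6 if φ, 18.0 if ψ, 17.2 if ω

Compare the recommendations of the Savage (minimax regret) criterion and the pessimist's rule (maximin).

minimax regret → A; maximin → A (agree)

Column bests: θ=18.7, φ=18.6, ψ=18.1, ω=18.2.
A regrets: 0.0, 0.4, 0.0, 0.0 → max 0.4
B regrets: 1.6, 1.4, 0.8, 0.8 → max 1.6
C regrets: 0.4, 0.0, 1.1, 0.9 → max 1.1
D regrets: 0.5, 0.2, 0.7, 0.3 → max 0.7
E regrets: 1.2, 0.0, 0.1, 1.0 → max 1.2
Smallest max regret = 0.4 → A.
Row minima: A=18.1, B=17.1, C=17.0, D=17.4, E=17.2
Best worst-case = 18.1 → A.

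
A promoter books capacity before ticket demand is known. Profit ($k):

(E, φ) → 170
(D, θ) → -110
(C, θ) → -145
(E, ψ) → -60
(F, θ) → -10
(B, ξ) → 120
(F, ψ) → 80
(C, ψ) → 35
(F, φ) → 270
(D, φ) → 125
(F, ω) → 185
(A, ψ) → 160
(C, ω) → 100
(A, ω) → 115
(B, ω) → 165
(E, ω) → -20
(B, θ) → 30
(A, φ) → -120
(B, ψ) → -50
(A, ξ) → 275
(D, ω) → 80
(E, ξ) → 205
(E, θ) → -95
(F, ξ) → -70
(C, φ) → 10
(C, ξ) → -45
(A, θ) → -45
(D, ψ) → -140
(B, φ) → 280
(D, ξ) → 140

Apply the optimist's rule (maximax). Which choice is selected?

B

Row maxima: A=275, B=280, C=100, D=140, E=205, F=270
Best best-case = 280 → B.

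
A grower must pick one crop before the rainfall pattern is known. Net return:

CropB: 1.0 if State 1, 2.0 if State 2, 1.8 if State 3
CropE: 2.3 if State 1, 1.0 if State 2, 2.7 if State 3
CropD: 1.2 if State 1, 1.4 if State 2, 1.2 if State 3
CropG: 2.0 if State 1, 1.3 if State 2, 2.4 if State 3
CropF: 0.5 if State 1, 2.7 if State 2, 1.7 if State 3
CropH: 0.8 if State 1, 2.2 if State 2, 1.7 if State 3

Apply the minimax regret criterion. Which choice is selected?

Column bests: State 1=2.3, State 2=2.7, State 3=2.7.
CropB regrets: 1.3, 0.7, 0.9 → max 1.3
CropE regrets: 0.0, 1.7, 0.0 → max 1.7
CropD regrets: 1.1, 1.3, 1.5 → max 1.5
CropG regrets: 0.3, 1.4, 0.3 → max 1.4
CropF regrets: 1.8, 0.0, 1.0 → max 1.8
CropH regrets: 1.5, 0.5, 1.0 → max 1.5
Smallest max regret = 1.3 → CropB.

CropB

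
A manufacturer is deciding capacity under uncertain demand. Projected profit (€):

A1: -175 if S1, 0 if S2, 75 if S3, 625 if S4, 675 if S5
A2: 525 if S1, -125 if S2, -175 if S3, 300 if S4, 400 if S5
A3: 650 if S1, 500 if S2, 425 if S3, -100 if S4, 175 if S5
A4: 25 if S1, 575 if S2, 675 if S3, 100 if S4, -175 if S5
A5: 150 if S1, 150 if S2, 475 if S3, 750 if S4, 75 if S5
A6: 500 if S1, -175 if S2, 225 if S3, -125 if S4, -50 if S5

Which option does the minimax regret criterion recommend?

A5

Column bests: S1=650, S2=575, S3=675, S4=750, S5=675.
A1 regrets: 825, 575, 600, 125, 0 → max 825
A2 regrets: 125, 700, 850, 450, 275 → max 850
A3 regrets: 0, 75, 250, 850, 500 → max 850
A4 regrets: 625, 0, 0, 650, 850 → max 850
A5 regrets: 500, 425, 200, 0, 600 → max 600
A6 regrets: 150, 750, 450, 875, 725 → max 875
Smallest max regret = 600 → A5.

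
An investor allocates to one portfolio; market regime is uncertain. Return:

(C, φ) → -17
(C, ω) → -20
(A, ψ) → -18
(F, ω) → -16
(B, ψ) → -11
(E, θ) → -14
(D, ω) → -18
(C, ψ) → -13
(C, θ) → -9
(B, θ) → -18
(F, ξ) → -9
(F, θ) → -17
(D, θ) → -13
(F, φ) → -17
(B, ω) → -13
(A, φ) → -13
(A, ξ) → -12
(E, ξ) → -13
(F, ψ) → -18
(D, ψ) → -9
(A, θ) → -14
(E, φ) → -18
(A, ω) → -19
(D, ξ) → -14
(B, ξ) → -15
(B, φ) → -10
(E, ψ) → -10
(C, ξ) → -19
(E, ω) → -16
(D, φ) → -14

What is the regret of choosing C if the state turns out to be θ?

0

Best payoff under θ is -9.
Regret = -9 − (-9) = 0.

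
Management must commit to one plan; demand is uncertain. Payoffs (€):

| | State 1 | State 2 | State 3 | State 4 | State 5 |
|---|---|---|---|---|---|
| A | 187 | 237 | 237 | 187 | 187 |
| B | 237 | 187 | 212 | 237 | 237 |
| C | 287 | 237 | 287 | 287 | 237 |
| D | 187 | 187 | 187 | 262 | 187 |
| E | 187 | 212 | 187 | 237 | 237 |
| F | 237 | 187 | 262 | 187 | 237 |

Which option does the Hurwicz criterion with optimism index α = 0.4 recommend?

C

A: 0.4·237 + 0.6·187 = 207
B: 0.4·237 + 0.6·187 = 207
C: 0.4·287 + 0.6·237 = 257
D: 0.4·262 + 0.6·187 = 217
E: 0.4·237 + 0.6·187 = 207
F: 0.4·262 + 0.6·187 = 217
Highest Hurwicz score = 257 → C.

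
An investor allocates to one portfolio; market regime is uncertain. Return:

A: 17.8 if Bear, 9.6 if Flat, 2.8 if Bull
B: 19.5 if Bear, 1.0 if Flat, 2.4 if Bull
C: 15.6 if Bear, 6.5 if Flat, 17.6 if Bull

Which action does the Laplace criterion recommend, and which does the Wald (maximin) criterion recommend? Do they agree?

laplace → C; maximin → C (agree)

Row averages: A=151/15, B=229/30, C=397/30
Highest average = 397/30 → C.
Row minima: A=2.8, B=1.0, C=6.5
Best worst-case = 6.5 → C.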